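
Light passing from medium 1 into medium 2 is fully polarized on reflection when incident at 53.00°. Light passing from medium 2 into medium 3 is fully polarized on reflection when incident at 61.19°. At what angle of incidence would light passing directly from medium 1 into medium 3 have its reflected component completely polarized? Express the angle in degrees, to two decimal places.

θ_B ≈ 67.49°

n₂/n₁ = tan 53.00° = 1.3270 and n₃/n₂ = tan 61.19° = 1.8182.
n₃/n₁ = 2.4129. Then tan θ_B(1→3) = n₃/n₁, so θ_B(1→3) = arctan(2.4129) = 67.49°.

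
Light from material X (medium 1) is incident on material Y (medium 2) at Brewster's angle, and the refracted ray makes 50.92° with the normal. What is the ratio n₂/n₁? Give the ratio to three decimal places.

n₂/n₁ ≈ 0.812

θ_B + θ_t = 90°, so θ_B = 90° − 50.92° = 39.08°.
Then n₂/n₁ = tan θ_B = tan 39.08° = 0.812.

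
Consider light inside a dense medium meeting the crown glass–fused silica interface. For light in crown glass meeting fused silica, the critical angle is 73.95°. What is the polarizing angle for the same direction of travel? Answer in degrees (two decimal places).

θ_B ≈ 43.86°

sin θ_c = n₂/n₁, so n₂/n₁ = sin 73.95° = 0.9610.
Brewster: tan θ_B = n₂/n₁ = 0.9610.
θ_B = arctan(0.9610) = 43.86°.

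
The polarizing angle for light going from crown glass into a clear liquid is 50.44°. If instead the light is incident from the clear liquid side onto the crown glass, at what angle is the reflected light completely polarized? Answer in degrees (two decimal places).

The two Brewster angles are complementary: θ_B' = 90° − θ_B = 90° − 50.44° = 39.56°.

θ_B' ≈ 39.56°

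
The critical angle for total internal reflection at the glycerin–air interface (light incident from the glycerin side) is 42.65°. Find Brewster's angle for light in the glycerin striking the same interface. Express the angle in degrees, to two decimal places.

At the critical angle sin θ_c = n₂/n₁, giving n₂/n₁ = sin 42.65° = 0.6775.
Then tan θ_B = n₂/n₁ = 0.6775, so θ_B = arctan 0.6775 = 34.12°.

θ_B ≈ 34.12°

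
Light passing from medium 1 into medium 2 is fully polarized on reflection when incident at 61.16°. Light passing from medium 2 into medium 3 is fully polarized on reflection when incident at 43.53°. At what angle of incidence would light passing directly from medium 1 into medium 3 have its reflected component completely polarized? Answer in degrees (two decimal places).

Each Brewster angle gives a ratio: n₂/n₁ = tan 61.16° = 1.8160, n₃/n₂ = tan 43.53° = 0.9500.
n₃/n₁ = 1.7251. Then tan θ_B(1→3) = n₃/n₁, so θ_B(1→3) = arctan(1.7251) = 59.90°.

θ_B ≈ 59.90°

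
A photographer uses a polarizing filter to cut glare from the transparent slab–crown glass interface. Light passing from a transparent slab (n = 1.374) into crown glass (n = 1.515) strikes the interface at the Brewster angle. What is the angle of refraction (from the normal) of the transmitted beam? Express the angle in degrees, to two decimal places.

tan θ_B = n₂/n₁ = 1.515/1.374 = 1.1026, so θ_B = 47.79°.
Since θ_B + θ_t = 90° at Brewster incidence, θ_t = 90° − 47.79° = 42.21°.

θ_t ≈ 42.21°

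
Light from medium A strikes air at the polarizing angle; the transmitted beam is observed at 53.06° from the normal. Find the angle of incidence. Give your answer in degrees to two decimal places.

Brewster's condition makes the reflected and refracted beams perpendicular: θ_B + θ_t = 90°.
So θ_B = 90° − θ_t = 90° − 53.06° = 36.94°.

θ_B ≈ 36.94°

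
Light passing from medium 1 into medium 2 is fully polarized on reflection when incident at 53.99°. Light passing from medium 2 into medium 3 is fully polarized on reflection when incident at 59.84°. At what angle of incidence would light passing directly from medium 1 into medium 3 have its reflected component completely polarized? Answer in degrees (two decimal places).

n₂/n₁ = tan 53.99° = 1.3759 and n₃/n₂ = tan 59.84° = 1.7209.
Multiplying, n₃/n₁ = 1.3759 × 1.7209 = 2.3678, and θ_B(1→3) = arctan 2.3678 = 67.10°.

θ_B ≈ 67.10°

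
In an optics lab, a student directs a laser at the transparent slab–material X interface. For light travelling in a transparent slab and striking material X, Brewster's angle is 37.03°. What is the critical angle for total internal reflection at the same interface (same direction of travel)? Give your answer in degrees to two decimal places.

θ_c ≈ 48.97°

From Brewster, n₂/n₁ = tan θ_B = tan 37.03° = 0.7544.
Then sin θ_c = n₂/n₁ = 0.7544, so θ_c = arcsin 0.7544 = 48.97°.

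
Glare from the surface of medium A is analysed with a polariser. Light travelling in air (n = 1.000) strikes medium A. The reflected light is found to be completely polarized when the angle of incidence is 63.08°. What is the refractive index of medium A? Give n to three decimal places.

n ≈ 1.969

At the polarizing angle, tan θ_B = n₂/n₁ with n₁ on the incident side (air) and n₂ on the transmitted side (medium A).
n₂ = n₁ tan θ_B = 1.000 × tan 63.08° = 1.969.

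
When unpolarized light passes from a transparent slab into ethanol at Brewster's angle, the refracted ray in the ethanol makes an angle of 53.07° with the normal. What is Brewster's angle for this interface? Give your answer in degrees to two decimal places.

Brewster's condition makes the reflected and refracted beams perpendicular: θ_B + θ_t = 90°.
θ_B = 90° − 53.07° = 36.93°.

θ_B ≈ 36.93°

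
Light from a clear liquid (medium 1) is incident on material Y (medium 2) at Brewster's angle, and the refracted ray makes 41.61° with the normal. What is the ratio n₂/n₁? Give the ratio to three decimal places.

θ_B + θ_t = 90°, so θ_B = 90° − 41.61° = 48.39°.
Then n₂/n₁ = tan θ_B = tan 48.39° = 1.126.

n₂/n₁ ≈ 1.126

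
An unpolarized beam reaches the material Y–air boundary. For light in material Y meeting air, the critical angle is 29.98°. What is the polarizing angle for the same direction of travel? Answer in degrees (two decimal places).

n₂/n₁ = sin θ_c = sin 29.98° = 0.4997.
tan θ_B equals the same ratio, so θ_B = arctan(0.4997) = 26.55°.

θ_B ≈ 26.55°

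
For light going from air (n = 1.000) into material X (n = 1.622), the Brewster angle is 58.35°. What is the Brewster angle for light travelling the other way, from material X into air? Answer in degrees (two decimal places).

The two Brewster angles are complementary: θ_B' = 90° − θ_B = 90° − 58.35° = 31.65°.

θ_B' ≈ 31.65°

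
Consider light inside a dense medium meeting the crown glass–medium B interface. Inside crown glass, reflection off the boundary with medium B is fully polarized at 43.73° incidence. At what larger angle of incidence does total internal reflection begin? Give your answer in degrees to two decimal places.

n₂/n₁ = tan 43.73° = 0.9566; the critical angle satisfies sin θ_c = n₂/n₁.
θ_c = arcsin(0.9566) = 73.06°.

θ_c ≈ 73.06°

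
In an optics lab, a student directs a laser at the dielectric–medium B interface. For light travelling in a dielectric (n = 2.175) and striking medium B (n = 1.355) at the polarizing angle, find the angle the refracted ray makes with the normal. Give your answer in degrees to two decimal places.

θ_t ≈ 58.08°

tan θ_B = n₂/n₁ = 1.355/2.175 = 0.6230, so θ_B = 31.92°.
Since θ_B + θ_t = 90° at Brewster incidence, θ_t = 90° − 31.92° = 58.08°.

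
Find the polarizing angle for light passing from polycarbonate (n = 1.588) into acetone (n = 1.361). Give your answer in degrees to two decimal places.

θ_B ≈ 40.60°

tan θ_B = n₂/n₁ = 1.361/1.588 = 0.8571.
So θ_B = arctan 0.8571 = 40.60°.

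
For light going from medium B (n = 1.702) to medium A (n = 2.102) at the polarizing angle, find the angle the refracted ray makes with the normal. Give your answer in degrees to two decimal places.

θ_t ≈ 39.00°

First find Brewster's angle: tan θ_B = 2.102/1.702 = 1.2350, giving θ_B = 51.00°.
Since θ_B + θ_t = 90° at Brewster incidence, θ_t = 90° − 51.00° = 39.00°.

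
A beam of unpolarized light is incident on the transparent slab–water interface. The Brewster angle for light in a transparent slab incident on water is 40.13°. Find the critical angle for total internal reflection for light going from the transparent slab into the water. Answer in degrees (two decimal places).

θ_c ≈ 57.46°

n₂/n₁ = tan 40.13° = 0.8430; the critical angle satisfies sin θ_c = n₂/n₁.
θ_c = arcsin(0.8430) = 57.46°.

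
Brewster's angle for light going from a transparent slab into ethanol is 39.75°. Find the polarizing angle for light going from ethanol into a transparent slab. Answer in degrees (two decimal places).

θ_B' ≈ 50.25°

Reversing the direction swaps n₁ and n₂, so tan θ_B' = 1/tan θ_B and θ_B' = 90° − θ_B.
Hence θ_B' = 90° − 39.75° = 50.25°.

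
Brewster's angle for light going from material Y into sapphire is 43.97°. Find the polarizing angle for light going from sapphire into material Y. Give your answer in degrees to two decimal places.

θ_B' ≈ 46.03°

tan θ_B' = n₁/n₂ = 1/tan θ_B, so θ_B' = 90° − θ_B.
θ_B' = 90° − 43.97° = 46.03°.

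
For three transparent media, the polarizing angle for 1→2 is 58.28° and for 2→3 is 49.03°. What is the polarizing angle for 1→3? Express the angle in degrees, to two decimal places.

θ_B ≈ 61.78°

tan θ_B(1→2) = n₂/n₁ = tan 58.28° = 1.6179.
tan θ_B(2→3) = n₃/n₂ = tan 49.03° = 1.1516.
n₃/n₁ = 1.8631. Then tan θ_B(1→3) = n₃/n₁, so θ_B(1→3) = arctan(1.8631) = 61.78°.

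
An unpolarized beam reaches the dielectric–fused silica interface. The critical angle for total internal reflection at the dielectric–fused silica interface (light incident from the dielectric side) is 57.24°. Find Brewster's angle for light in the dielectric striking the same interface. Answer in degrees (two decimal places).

θ_B ≈ 40.06°

n₂/n₁ = sin θ_c = sin 57.24° = 0.8409.
tan θ_B equals the same ratio, so θ_B = arctan(0.8409) = 40.06°.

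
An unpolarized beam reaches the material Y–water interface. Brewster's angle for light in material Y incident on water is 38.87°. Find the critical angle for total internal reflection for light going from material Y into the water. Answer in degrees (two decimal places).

From Brewster, n₂/n₁ = tan θ_B = tan 38.87° = 0.8060.
Then sin θ_c = n₂/n₁ = 0.8060, so θ_c = arcsin 0.8060 = 53.71°.

θ_c ≈ 53.71°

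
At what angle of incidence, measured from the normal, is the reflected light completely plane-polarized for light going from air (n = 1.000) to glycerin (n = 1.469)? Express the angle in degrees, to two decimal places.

θ_B ≈ 55.76°

tan θ_B = n₂/n₁ = 1.469/1.000 = 1.4690. Taking the arctangent, θ_B = 55.76°.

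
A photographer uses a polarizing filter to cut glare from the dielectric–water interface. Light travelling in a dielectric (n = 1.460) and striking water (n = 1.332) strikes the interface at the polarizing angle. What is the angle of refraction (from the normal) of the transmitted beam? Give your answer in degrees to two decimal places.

θ_t ≈ 47.62°

First find Brewster's angle: tan θ_B = 1.332/1.460 = 0.9123, giving θ_B = 42.38°.
Since θ_B + θ_t = 90° at Brewster incidence, θ_t = 90° − 42.38° = 47.62°.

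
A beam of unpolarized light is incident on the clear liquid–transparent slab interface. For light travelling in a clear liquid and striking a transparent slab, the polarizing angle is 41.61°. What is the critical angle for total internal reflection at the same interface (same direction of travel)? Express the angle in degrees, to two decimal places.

tan θ_B = n₂/n₁ = tan 41.61° = 0.8882.
Total internal reflection: sin θ_c = n₂/n₁ = 0.8882.
θ_c = arcsin(0.8882) = 62.64°.

θ_c ≈ 62.64°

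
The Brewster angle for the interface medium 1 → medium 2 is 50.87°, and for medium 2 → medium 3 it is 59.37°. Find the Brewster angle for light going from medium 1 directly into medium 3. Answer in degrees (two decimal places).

n₂/n₁ = tan 50.87° = 1.2292 and n₃/n₂ = tan 59.37° = 1.6889.
n₃/n₁ = 2.0760. Then tan θ_B(1→3) = n₃/n₁, so θ_B(1→3) = arctan(2.0760) = 64.28°.

θ_B ≈ 64.28°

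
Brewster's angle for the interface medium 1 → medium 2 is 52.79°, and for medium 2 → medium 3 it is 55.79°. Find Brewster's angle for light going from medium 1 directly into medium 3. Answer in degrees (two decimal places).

tan θ_B(1→2) = n₂/n₁ = tan 52.79° = 1.3170.
tan θ_B(2→3) = n₃/n₂ = tan 55.79° = 1.4709.
So n₃/n₁ = (n₂/n₁)(n₃/n₂) = 1.3170 × 1.4709 = 1.9371.
θ_B(1→3) = arctan(1.9371) = 62.70°.

θ_B ≈ 62.70°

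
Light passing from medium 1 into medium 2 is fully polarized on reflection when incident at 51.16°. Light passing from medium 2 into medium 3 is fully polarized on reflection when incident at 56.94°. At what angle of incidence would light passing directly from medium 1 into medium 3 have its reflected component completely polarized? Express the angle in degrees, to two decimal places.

Each Brewster angle gives a ratio: n₂/n₁ = tan 51.16° = 1.2420, n₃/n₂ = tan 56.94° = 1.5363.
So n₃/n₁ = (n₂/n₁)(n₃/n₂) = 1.2420 × 1.5363 = 1.9081.
θ_B(1→3) = arctan(1.9081) = 62.34°.

θ_B ≈ 62.34°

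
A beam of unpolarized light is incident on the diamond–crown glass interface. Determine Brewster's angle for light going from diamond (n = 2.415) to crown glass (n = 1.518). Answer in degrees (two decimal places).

θ_B ≈ 32.15°

The reflected p-component vanishes when tan θ_B = n₂/n₁.
tan θ_B = n₂/n₁ = 1.518/2.415 = 0.6286.
So θ_B = arctan 0.6286 = 32.15°.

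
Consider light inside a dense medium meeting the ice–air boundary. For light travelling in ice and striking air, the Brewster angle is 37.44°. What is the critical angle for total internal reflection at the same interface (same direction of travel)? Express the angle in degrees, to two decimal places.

n₂/n₁ = tan 37.44° = 0.7657; the critical angle satisfies sin θ_c = n₂/n₁.
θ_c = arcsin(0.7657) = 49.97°.

θ_c ≈ 49.97°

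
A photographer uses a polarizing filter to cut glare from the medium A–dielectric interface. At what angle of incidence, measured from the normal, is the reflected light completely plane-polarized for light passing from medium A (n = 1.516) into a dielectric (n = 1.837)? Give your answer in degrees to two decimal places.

θ_B ≈ 50.47°

Here n₂/n₁ = 1.837/1.516 = 1.2117, and Brewster's law gives tan θ_B = n₂/n₁.
So θ_B = arctan 1.2117 = 50.47°.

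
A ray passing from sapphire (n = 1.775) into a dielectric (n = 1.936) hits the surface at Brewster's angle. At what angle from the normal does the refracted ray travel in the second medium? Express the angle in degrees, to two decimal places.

First find Brewster's angle: tan θ_B = 1.936/1.775 = 1.0907, giving θ_B = 47.48°.
The refracted ray is perpendicular to the reflected ray, so θ_t = 90° − θ_B = 42.52°.

θ_t ≈ 42.52°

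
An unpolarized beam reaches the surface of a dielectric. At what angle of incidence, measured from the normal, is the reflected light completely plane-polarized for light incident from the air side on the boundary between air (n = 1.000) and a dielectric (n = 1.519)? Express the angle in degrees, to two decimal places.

θ_B ≈ 56.64°

Here n₂/n₁ = 1.519/1.000 = 1.5190, and Brewster's law gives tan θ_B = n₂/n₁. Taking the arctangent, θ_B = 56.64°.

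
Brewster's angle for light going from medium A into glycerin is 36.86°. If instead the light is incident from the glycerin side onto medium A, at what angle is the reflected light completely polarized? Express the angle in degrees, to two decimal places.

θ_B' ≈ 53.14°

The two Brewster angles are complementary: θ_B' = 90° − θ_B = 90° − 36.86° = 53.14°.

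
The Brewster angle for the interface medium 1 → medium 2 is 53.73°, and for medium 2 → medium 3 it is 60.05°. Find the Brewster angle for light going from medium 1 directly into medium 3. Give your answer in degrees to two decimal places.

tan θ_B(1→2) = n₂/n₁ = tan 53.73° = 1.3628.
tan θ_B(2→3) = n₃/n₂ = tan 60.05° = 1.7355.
So n₃/n₁ = (n₂/n₁)(n₃/n₂) = 1.3628 × 1.7355 = 2.3653.
θ_B(1→3) = arctan(2.3653) = 67.08°.

θ_B ≈ 67.08°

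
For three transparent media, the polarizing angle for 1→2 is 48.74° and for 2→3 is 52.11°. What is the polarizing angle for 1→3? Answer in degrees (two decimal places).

θ_B ≈ 55.68°

Each Brewster angle gives a ratio: n₂/n₁ = tan 48.74° = 1.1399, n₃/n₂ = tan 52.11° = 1.2850.
n₃/n₁ = 1.4648. Then tan θ_B(1→3) = n₃/n₁, so θ_B(1→3) = arctan(1.4648) = 55.68°.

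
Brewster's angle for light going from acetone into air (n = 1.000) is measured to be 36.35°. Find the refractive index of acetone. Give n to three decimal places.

n ≈ 1.359

At Brewster's angle, tan θ_B = n₂/n₁ with n₁ on the incident side (acetone) and n₂ on the transmitted side (air).
n₁ = n₂ / tan θ_B = 1.000 / tan 36.35° = 1.359.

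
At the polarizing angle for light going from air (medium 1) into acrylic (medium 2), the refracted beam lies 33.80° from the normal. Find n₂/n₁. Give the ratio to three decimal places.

n₂/n₁ ≈ 1.494

θ_B + θ_t = 90°, so θ_B = 90° − 33.80° = 56.20°.
tan θ_B = n₂/n₁, so n₂/n₁ = tan 56.20° = 1.494.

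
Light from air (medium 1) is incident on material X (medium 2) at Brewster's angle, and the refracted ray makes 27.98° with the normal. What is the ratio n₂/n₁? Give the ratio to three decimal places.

At Brewster incidence θ_B = 90° − θ_t = 90° − 27.98° = 62.02°.
Then n₂/n₁ = tan θ_B = tan 62.02° = 1.882.

n₂/n₁ ≈ 1.882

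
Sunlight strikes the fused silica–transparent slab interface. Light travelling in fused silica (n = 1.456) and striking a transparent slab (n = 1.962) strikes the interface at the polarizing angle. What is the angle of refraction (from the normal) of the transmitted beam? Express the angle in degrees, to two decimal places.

θ_t ≈ 36.58°

tan θ_B = n₂/n₁ = 1.962/1.456 = 1.3475, so θ_B = 53.42°.
The refracted ray is perpendicular to the reflected ray, so θ_t = 90° − θ_B = 36.58°.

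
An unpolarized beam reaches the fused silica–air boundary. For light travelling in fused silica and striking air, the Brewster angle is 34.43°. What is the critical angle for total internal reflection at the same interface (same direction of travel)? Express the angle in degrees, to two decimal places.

From Brewster, n₂/n₁ = tan θ_B = tan 34.43° = 0.6855.
Then sin θ_c = n₂/n₁ = 0.6855, so θ_c = arcsin 0.6855 = 43.27°.

θ_c ≈ 43.27°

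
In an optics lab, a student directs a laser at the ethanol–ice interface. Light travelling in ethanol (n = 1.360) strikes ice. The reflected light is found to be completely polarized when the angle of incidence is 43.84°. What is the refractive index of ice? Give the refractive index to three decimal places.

Full polarization of the reflected beam means tan θ_B = n₂/n₁, where n₁ is the incident medium (ethanol).
n₂ = n₁ tan θ_B = 1.360 × tan 43.84° = 1.306.

n ≈ 1.306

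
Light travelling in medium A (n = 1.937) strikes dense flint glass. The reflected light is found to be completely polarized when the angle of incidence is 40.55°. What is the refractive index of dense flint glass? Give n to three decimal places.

Full polarization of the reflected beam means tan θ_B = n₂/n₁, where n₁ is the incident medium (medium A).
n₂ = n₁ tan θ_B = 1.937 × tan 40.55° = 1.657.

n ≈ 1.657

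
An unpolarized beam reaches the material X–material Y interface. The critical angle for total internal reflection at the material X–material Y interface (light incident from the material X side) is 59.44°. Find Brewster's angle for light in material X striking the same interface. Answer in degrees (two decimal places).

θ_B ≈ 40.73°

n₂/n₁ = sin θ_c = sin 59.44° = 0.8611.
tan θ_B equals the same ratio, so θ_B = arctan(0.8611) = 40.73°.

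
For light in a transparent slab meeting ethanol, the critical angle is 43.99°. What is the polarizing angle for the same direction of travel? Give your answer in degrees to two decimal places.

θ_B ≈ 34.78°

n₂/n₁ = sin θ_c = sin 43.99° = 0.6945.
tan θ_B equals the same ratio, so θ_B = arctan(0.6945) = 34.78°.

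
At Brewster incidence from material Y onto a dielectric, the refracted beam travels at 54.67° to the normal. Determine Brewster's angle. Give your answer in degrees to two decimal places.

θ_B ≈ 35.33°

Since the reflected and refracted rays are at right angles at the polarizing angle, θ_B + θ_t = 90°.
θ_B = 90° − 54.67° = 35.33°.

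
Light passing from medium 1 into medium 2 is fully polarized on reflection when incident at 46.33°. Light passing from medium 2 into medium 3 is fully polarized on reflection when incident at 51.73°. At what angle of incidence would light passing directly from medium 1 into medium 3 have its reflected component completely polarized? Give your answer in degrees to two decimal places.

n₂/n₁ = tan 46.33° = 1.0475 and n₃/n₂ = tan 51.73° = 1.2676.
Multiplying, n₃/n₁ = 1.0475 × 1.2676 = 1.3278, and θ_B(1→3) = arctan 1.3278 = 53.02°.

θ_B ≈ 53.02°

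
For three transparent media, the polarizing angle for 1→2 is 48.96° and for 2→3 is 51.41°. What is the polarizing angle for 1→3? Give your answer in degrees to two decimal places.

n₂/n₁ = tan 48.96° = 1.1487 and n₃/n₂ = tan 51.41° = 1.2531.
n₃/n₁ = 1.4395. Then tan θ_B(1→3) = n₃/n₁, so θ_B(1→3) = arctan(1.4395) = 55.21°.

θ_B ≈ 55.21°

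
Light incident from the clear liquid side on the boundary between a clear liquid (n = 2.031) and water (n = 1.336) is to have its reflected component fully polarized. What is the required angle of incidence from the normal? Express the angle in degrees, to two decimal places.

At Brewster's angle the reflected and refracted rays are perpendicular, which with Snell's law gives tan θ_B = n₂/n₁.
Brewster's condition: tan θ_B = n₂/n₁ = 1.336/2.031 = 0.6578. Taking the arctangent, θ_B = 33.34°.

θ_B ≈ 33.34°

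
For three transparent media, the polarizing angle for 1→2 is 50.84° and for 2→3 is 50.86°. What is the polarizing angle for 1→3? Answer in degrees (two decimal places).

tan θ_B(1→2) = n₂/n₁ = tan 50.84° = 1.2279.
tan θ_B(2→3) = n₃/n₂ = tan 50.86° = 1.2287.
Multiplying, n₃/n₁ = 1.2279 × 1.2287 = 1.5087, and θ_B(1→3) = arctan 1.5087 = 56.46°.

θ_B ≈ 56.46°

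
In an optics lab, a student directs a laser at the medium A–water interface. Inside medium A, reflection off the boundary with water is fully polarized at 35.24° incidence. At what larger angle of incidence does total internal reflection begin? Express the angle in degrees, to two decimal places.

θ_c ≈ 44.95°

From Brewster, n₂/n₁ = tan θ_B = tan 35.24° = 0.7065.
Then sin θ_c = n₂/n₁ = 0.7065, so θ_c = arcsin 0.7065 = 44.95°.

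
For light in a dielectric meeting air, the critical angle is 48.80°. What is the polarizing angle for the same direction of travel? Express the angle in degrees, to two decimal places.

sin θ_c = n₂/n₁, so n₂/n₁ = sin 48.80° = 0.7524.
Brewster: tan θ_B = n₂/n₁ = 0.7524.
θ_B = arctan(0.7524) = 36.96°.

θ_B ≈ 36.96°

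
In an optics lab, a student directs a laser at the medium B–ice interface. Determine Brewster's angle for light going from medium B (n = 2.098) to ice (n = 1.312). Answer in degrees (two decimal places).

The reflected p-component vanishes when tan θ_B = n₂/n₁.
tan θ_B = n₂/n₁ = 1.312/2.098 = 0.6254.
θ_B = arctan(0.6254) = 32.02°.

θ_B ≈ 32.02°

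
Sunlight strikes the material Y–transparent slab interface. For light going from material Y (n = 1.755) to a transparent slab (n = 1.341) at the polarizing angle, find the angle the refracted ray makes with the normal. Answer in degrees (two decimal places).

θ_B = arctan(n₂/n₁) = arctan(1.341/1.755) = 37.38°.
At Brewster's angle the reflected and refracted rays are perpendicular, so θ_t = 90° − θ_B = 90° − 37.38° = 52.62°.

θ_t ≈ 52.62°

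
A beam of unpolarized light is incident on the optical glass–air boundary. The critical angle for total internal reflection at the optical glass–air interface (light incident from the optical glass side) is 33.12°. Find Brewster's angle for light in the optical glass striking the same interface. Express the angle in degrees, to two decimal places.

n₂/n₁ = sin θ_c = sin 33.12° = 0.5464.
tan θ_B equals the same ratio, so θ_B = arctan(0.5464) = 28.65°.

θ_B ≈ 28.65°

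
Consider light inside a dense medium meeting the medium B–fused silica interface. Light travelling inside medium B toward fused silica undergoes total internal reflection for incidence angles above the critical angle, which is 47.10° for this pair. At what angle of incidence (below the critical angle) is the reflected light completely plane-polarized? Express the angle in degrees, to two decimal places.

n₂/n₁ = sin θ_c = sin 47.10° = 0.7325.
tan θ_B equals the same ratio, so θ_B = arctan(0.7325) = 36.22°.

θ_B ≈ 36.22°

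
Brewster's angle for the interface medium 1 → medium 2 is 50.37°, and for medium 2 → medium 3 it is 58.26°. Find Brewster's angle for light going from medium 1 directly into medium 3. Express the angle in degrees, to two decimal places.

θ_B ≈ 62.87°

tan θ_B(1→2) = n₂/n₁ = tan 50.37° = 1.2075.
tan θ_B(2→3) = n₃/n₂ = tan 58.26° = 1.6166.
n₃/n₁ = 1.9521. Then tan θ_B(1→3) = n₃/n₁, so θ_B(1→3) = arctan(1.9521) = 62.87°.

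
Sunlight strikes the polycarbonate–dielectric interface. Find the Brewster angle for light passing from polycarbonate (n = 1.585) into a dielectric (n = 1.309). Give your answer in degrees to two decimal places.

Here n₂/n₁ = 1.309/1.585 = 0.8259, and Brewster's law gives tan θ_B = n₂/n₁. Taking the arctangent, θ_B = 39.55°.

θ_B ≈ 39.55°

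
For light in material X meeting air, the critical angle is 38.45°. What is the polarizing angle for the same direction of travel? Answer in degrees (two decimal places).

sin θ_c = n₂/n₁, so n₂/n₁ = sin 38.45° = 0.6218.
Brewster: tan θ_B = n₂/n₁ = 0.6218.
θ_B = arctan(0.6218) = 31.87°.

θ_B ≈ 31.87°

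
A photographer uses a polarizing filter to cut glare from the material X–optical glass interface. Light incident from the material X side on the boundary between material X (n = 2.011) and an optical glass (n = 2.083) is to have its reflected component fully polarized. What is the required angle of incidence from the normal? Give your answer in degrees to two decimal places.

tan θ_B = n₂/n₁ = 2.083/2.011 = 1.0358. Taking the arctangent, θ_B = 46.01°.

θ_B ≈ 46.01°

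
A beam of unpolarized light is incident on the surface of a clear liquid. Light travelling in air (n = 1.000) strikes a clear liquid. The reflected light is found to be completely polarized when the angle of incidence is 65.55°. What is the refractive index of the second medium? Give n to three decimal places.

n ≈ 2.199

Full polarization of the reflected beam means tan θ_B = n₂/n₁, where n₁ is the incident medium (air).
n₂ = n₁ tan θ_B = 1.000 × tan 65.55° = 2.199.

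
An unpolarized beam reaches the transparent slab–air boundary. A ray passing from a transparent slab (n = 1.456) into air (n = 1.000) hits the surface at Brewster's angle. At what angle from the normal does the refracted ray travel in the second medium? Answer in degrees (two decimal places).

θ_t ≈ 55.52°

First find Brewster's angle: tan θ_B = 1.000/1.456 = 0.6868, giving θ_B = 34.48°.
At Brewster's angle the reflected and refracted rays are perpendicular, so θ_t = 90° − θ_B = 90° − 34.48° = 55.52°.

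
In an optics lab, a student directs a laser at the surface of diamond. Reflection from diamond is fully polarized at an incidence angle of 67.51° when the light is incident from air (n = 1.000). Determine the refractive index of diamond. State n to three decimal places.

n ≈ 2.415

Full polarization of the reflected beam means tan θ_B = n₂/n₁, where n₁ is the incident medium (air).
n₂ = n₁ tan θ_B = 1.000 × tan 67.51° = 2.415.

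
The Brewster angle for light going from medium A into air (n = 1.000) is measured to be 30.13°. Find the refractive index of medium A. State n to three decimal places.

n ≈ 1.723

At the Brewster angle, tan θ_B = n₂/n₁ with n₁ on the incident side (medium A) and n₂ on the transmitted side (air).
n₁ = n₂ / tan θ_B = 1.000 / tan 30.13° = 1.723.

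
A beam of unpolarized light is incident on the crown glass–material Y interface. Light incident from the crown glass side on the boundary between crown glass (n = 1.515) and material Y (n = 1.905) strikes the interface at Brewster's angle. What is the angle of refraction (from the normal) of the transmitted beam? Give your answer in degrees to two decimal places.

θ_t ≈ 38.49°

First find Brewster's angle: tan θ_B = 1.905/1.515 = 1.2574, giving θ_B = 51.51°.
The refracted ray is perpendicular to the reflected ray, so θ_t = 90° − θ_B = 38.49°.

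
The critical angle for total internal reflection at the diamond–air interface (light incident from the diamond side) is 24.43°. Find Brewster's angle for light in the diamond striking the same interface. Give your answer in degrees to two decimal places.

θ_B ≈ 22.47°

sin θ_c = n₂/n₁, so n₂/n₁ = sin 24.43° = 0.4136.
Brewster: tan θ_B = n₂/n₁ = 0.4136.
θ_B = arctan(0.4136) = 22.47°.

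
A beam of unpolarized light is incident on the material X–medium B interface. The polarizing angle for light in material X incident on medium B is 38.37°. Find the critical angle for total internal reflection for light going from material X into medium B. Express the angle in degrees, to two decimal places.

tan θ_B = n₂/n₁ = tan 38.37° = 0.7917.
Total internal reflection: sin θ_c = n₂/n₁ = 0.7917.
θ_c = arcsin(0.7917) = 52.35°.

θ_c ≈ 52.35°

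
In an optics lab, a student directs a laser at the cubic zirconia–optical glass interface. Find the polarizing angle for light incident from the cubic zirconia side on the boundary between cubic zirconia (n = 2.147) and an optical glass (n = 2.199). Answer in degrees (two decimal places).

At Brewster's angle the reflected and refracted rays are perpendicular, which with Snell's law gives tan θ_B = n₂/n₁.
tan θ_B = n₂/n₁ = 2.199/2.147 = 1.0242.
So θ_B = arctan 1.0242 = 45.69°.

θ_B ≈ 45.69°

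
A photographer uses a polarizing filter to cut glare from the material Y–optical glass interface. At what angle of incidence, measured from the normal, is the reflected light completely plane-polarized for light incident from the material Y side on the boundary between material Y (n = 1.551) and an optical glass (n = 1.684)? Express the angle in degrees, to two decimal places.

At Brewster's angle the reflected and refracted rays are perpendicular, which with Snell's law gives tan θ_B = n₂/n₁.
Here n₂/n₁ = 1.684/1.551 = 1.0858, and Brewster's law gives tan θ_B = n₂/n₁.
θ_B = arctan(1.0858) = 47.35°.

θ_B ≈ 47.35°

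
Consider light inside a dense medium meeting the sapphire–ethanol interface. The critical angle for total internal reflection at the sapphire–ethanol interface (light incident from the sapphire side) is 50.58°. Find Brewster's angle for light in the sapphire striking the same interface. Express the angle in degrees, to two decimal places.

sin θ_c = n₂/n₁, so n₂/n₁ = sin 50.58° = 0.7725.
Brewster: tan θ_B = n₂/n₁ = 0.7725.
θ_B = arctan(0.7725) = 37.69°.

θ_B ≈ 37.69°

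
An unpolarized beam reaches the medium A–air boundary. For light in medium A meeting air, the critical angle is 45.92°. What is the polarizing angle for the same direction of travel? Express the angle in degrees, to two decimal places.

θ_B ≈ 35.69°

At the critical angle sin θ_c = n₂/n₁, giving n₂/n₁ = sin 45.92° = 0.7184.
Then tan θ_B = n₂/n₁ = 0.7184, so θ_B = arctan 0.7184 = 35.69°.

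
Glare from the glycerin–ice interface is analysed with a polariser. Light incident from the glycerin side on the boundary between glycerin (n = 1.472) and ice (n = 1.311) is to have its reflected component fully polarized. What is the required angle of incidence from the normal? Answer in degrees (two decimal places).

tan θ_B = n₂/n₁ = 1.311/1.472 = 0.8906.
So θ_B = arctan 0.8906 = 41.69°.

θ_B ≈ 41.69°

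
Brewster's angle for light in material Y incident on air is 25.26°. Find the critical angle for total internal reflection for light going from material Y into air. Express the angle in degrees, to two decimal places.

n₂/n₁ = tan 25.26° = 0.4718; the critical angle satisfies sin θ_c = n₂/n₁.
θ_c = arcsin(0.4718) = 28.15°.

θ_c ≈ 28.15°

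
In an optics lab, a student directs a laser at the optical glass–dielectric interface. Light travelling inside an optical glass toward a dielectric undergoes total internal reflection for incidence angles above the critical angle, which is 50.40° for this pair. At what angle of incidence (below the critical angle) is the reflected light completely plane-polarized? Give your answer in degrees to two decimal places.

θ_B ≈ 37.61°

At the critical angle sin θ_c = n₂/n₁, giving n₂/n₁ = sin 50.40° = 0.7705.
Then tan θ_B = n₂/n₁ = 0.7705, so θ_B = arctan 0.7705 = 37.61°.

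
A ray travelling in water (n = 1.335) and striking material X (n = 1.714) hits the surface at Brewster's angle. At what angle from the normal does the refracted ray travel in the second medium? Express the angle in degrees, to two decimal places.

θ_t ≈ 37.91°

θ_B = arctan(n₂/n₁) = arctan(1.714/1.335) = 52.09°.
The refracted ray is perpendicular to the reflected ray, so θ_t = 90° − θ_B = 37.91°.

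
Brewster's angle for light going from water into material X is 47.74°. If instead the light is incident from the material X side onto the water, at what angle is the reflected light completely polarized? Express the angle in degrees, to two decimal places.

θ_B' ≈ 42.26°

The two Brewster angles are complementary: θ_B' = 90° − θ_B = 90° − 47.74° = 42.26°.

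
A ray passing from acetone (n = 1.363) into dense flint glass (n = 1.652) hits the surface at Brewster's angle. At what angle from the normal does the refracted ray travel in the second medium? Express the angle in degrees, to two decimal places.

θ_B = arctan(n₂/n₁) = arctan(1.652/1.363) = 50.48°.
At Brewster's angle the reflected and refracted rays are perpendicular, so θ_t = 90° − θ_B = 90° − 50.48° = 39.52°.

θ_t ≈ 39.52°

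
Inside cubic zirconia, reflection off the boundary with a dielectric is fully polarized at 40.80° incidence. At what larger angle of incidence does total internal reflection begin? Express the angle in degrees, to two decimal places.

From Brewster, n₂/n₁ = tan θ_B = tan 40.80° = 0.8632.
Then sin θ_c = n₂/n₁ = 0.8632, so θ_c = arcsin 0.8632 = 59.68°.

θ_c ≈ 59.68°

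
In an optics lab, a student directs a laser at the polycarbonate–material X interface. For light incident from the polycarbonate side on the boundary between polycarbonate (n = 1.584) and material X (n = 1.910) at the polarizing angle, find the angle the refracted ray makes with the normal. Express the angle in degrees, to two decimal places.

tan θ_B = n₂/n₁ = 1.910/1.584 = 1.2058, so θ_B = 50.33°.
The refracted ray is perpendicular to the reflected ray, so θ_t = 90° − θ_B = 39.67°.

θ_t ≈ 39.67°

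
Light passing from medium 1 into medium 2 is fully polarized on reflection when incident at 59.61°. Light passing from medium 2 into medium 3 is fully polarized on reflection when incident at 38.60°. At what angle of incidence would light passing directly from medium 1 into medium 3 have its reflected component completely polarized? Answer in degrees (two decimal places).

tan θ_B(1→2) = n₂/n₁ = tan 59.61° = 1.7051.
tan θ_B(2→3) = n₃/n₂ = tan 38.60° = 0.7983.
So n₃/n₁ = (n₂/n₁)(n₃/n₂) = 1.7051 × 0.7983 = 1.3612.
θ_B(1→3) = arctan(1.3612) = 53.70°.

θ_B ≈ 53.70°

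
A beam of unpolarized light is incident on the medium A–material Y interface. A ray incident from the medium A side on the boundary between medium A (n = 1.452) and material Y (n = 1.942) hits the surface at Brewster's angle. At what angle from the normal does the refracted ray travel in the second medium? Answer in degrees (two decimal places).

θ_B = arctan(n₂/n₁) = arctan(1.942/1.452) = 53.22°.
At Brewster's angle the reflected and refracted rays are perpendicular, so θ_t = 90° − θ_B = 90° − 53.22° = 36.78°.

θ_t ≈ 36.78°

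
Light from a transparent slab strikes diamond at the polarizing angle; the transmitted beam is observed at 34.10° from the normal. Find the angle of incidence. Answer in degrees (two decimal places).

Brewster's condition makes the reflected and refracted beams perpendicular: θ_B + θ_t = 90°.
So θ_B = 90° − θ_t = 90° − 34.10° = 55.90°.

θ_B ≈ 55.90°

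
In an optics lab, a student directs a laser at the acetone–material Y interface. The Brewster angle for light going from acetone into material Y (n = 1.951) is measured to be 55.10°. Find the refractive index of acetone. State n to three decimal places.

n ≈ 1.361

Full polarization of the reflected beam means tan θ_B = n₂/n₁, where n₁ is the incident medium (acetone).
n₁ = n₂ / tan θ_B = 1.951 / tan 55.10° = 1.361.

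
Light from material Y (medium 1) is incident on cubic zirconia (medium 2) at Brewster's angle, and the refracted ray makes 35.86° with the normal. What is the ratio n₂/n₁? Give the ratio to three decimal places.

n₂/n₁ ≈ 1.383

At Brewster incidence θ_B = 90° − θ_t = 90° − 35.86° = 54.14°.
Then n₂/n₁ = tan θ_B = tan 54.14° = 1.383.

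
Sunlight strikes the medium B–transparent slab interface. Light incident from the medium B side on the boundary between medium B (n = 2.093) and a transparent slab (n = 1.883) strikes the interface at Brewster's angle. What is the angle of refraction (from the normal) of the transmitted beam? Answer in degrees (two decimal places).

First find Brewster's angle: tan θ_B = 1.883/2.093 = 0.8997, giving θ_B = 41.98°.
The refracted ray is perpendicular to the reflected ray, so θ_t = 90° − θ_B = 48.02°.

θ_t ≈ 48.02°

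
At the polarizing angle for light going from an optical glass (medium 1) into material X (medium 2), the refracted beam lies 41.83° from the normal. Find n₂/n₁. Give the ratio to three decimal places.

θ_B + θ_t = 90°, so θ_B = 90° − 41.83° = 48.17°.
Then n₂/n₁ = tan θ_B = tan 48.17° = 1.117.

n₂/n₁ ≈ 1.117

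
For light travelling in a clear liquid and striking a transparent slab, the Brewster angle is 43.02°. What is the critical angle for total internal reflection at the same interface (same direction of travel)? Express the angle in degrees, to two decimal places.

θ_c ≈ 68.93°

From Brewster, n₂/n₁ = tan θ_B = tan 43.02° = 0.9332.
Then sin θ_c = n₂/n₁ = 0.9332, so θ_c = arcsin 0.9332 = 68.93°.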